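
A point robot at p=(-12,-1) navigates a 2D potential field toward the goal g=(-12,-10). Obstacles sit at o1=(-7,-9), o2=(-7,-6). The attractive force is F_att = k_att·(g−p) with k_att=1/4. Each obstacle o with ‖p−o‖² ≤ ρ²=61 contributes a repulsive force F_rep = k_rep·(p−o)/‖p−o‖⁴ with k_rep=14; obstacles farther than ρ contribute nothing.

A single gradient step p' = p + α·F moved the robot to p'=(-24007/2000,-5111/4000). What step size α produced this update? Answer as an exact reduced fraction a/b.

F_att = 1/4·(g−p) = 1/4·(0,-9) = (0.0000,-2.2500)
o1: d²=89 > ρ²=61 → inactive
o2: d²=50 ≤ ρ²=61; F_rep = 14·(-5,5)/50² = (-0.0280,0.0280)
F = F_att + ΣF_rep = (-0.0280,-2.2220)
Δp = p'−p = (-0.0035,-0.2777); α = Δx/Fx = (-7/2000) / (-7/250) = 1/8
check: Δy/Fy = (-1111/4000) / (-1111/500) = 1/8 ✓

α = 1/8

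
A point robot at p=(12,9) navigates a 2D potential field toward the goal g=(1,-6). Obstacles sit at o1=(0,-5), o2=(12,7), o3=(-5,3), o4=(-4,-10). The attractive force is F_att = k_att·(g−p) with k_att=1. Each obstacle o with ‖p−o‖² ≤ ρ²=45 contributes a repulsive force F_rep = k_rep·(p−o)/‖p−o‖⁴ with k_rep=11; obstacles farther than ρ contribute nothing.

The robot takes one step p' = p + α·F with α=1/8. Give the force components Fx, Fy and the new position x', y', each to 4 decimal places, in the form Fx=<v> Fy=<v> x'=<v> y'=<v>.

F_att = 1·(g−p) = 1·(-11,-15) = (-11.0000,-15.0000)
o1: d²=340 > ρ²=45 → inactive
o2: d²=4 ≤ ρ²=45; F_rep = 11·(0,2)/4² = (0.0000,1.3750)
o3: d²=325 > ρ²=45 → inactive
o4: d²=617 > ρ²=45 → inactive
F = F_att + ΣF_rep = (-11.0000,-13.6250)
p' = p + 1/8·F = (10.6250,7.2969)

Fx=-11.0000 Fy=-13.6250 x'=10.6250 y'=7.2969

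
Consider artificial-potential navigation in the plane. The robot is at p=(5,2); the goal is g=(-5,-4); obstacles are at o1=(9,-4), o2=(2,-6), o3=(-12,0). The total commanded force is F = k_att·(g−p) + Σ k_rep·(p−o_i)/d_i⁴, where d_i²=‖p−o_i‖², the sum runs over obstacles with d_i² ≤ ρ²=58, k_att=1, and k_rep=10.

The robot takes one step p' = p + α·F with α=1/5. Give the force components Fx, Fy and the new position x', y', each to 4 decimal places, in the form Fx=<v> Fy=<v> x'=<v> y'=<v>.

F_att = 1·(g−p) = 1·(-10,-6) = (-10.0000,-6.0000)
o1: d²=52 ≤ ρ²=58; F_rep = 10·(-4,6)/52² = (-0.0148,0.0222)
o2: d²=73 > ρ²=58 → inactive
o3: d²=293 > ρ²=58 → inactive
F = F_att + ΣF_rep = (-10.0148,-5.9778)
p' = p + 1/5·F = (2.9970,0.8044)

Fx=-10.0148 Fy=-5.9778 x'=2.9970 y'=0.8044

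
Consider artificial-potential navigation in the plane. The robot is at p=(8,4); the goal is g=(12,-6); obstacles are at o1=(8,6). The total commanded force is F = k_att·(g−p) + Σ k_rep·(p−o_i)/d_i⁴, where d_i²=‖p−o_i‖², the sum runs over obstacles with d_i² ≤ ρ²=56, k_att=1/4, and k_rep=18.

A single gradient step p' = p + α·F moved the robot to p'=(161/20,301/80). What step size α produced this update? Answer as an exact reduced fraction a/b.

F_att = 1/4·(g−p) = 1/4·(4,-10) = (1.0000,-2.5000)
o1: d²=4 ≤ ρ²=56; F_rep = 18·(0,-2)/4² = (0.0000,-2.2500)
F = F_att + ΣF_rep = (1.0000,-4.7500)
Δp = p'−p = (0.0500,-0.2375); α = Δx/Fx = (1/20) / (1) = 1/20
check: Δy/Fy = (-19/80) / (-19/4) = 1/20 ✓

α = 1/20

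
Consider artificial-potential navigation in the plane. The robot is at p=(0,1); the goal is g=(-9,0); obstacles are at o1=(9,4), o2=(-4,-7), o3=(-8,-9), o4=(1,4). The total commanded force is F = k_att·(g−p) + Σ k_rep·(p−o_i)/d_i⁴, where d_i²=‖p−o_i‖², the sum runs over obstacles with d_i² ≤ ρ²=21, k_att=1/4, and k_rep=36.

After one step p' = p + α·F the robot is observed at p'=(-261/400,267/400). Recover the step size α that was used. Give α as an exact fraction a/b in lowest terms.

α = 1/4

F_att = 1/4·(g−p) = 1/4·(-9,-1) = (-2.2500,-0.2500)
o1: d²=90 > ρ²=21 → inactive
o2: d²=80 > ρ²=21 → inactive
o3: d²=164 > ρ²=21 → inactive
o4: d²=10 ≤ ρ²=21; F_rep = 36·(-1,-3)/10² = (-0.3600,-1.0800)
F = F_att + ΣF_rep = (-2.6100,-1.3300)
Δp = p'−p = (-0.6525,-0.3325); α = Δx/Fx = (-261/400) / (-261/100) = 1/4
check: Δy/Fy = (-133/400) / (-133/100) = 1/4 ✓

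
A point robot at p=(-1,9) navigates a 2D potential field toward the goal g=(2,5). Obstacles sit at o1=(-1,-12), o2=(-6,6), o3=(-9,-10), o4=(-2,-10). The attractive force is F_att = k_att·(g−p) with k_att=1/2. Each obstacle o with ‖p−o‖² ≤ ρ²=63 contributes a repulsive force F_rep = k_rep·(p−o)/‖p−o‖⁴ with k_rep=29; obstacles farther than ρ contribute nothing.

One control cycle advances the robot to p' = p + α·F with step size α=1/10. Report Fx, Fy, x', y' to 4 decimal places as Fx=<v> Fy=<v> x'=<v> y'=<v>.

Fx=1.6254 Fy=-1.9247 x'=-0.8375 y'=8.8075

F_att = 1/2·(g−p) = 1/2·(3,-4) = (1.5000,-2.0000)
o1: d²=441 > ρ²=63 → inactive
o2: d²=34 ≤ ρ²=63; F_rep = 29·(5,3)/34² = (0.1254,0.0753)
o3: d²=425 > ρ²=63 → inactive
o4: d²=362 > ρ²=63 → inactive
F = F_att + ΣF_rep = (1.6254,-1.9247)
p' = p + 1/10·F = (-0.8375,8.8075)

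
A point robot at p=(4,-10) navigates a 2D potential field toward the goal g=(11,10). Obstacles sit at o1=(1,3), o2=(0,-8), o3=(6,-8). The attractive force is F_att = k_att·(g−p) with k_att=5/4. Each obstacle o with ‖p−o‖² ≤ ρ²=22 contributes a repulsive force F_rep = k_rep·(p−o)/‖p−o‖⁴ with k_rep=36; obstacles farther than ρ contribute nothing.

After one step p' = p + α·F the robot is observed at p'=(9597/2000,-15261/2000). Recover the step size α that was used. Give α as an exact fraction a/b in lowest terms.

F_att = 5/4·(g−p) = 5/4·(7,20) = (8.7500,25.0000)
o1: d²=178 > ρ²=22 → inactive
o2: d²=20 ≤ ρ²=22; F_rep = 36·(4,-2)/20² = (0.3600,-0.1800)
o3: d²=8 ≤ ρ²=22; F_rep = 36·(-2,-2)/8² = (-1.1250,-1.1250)
F = F_att + ΣF_rep = (7.9850,23.6950)
Δp = p'−p = (0.7985,2.3695); α = Δx/Fx = (1597/2000) / (1597/200) = 1/10
check: Δy/Fy = (4739/2000) / (4739/200) = 1/10 ✓

α = 1/10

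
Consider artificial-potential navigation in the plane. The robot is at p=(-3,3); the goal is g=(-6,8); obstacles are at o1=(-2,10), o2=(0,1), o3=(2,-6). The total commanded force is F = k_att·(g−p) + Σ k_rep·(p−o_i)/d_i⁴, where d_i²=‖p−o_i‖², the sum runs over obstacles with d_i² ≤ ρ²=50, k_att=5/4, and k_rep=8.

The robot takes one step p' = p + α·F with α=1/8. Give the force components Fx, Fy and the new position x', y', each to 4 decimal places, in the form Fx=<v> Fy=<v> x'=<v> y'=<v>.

F_att = 5/4·(g−p) = 5/4·(-3,5) = (-3.7500,6.2500)
o1: d²=50 ≤ ρ²=50; F_rep = 8·(-1,-7)/50² = (-0.0032,-0.0224)
o2: d²=13 ≤ ρ²=50; F_rep = 8·(-3,2)/13² = (-0.1420,0.0947)
o3: d²=106 > ρ²=50 → inactive
F = F_att + ΣF_rep = (-3.8952,6.3223)
p' = p + 1/8·F = (-3.4869,3.7903)

Fx=-3.8952 Fy=6.3223 x'=-3.4869 y'=3.7903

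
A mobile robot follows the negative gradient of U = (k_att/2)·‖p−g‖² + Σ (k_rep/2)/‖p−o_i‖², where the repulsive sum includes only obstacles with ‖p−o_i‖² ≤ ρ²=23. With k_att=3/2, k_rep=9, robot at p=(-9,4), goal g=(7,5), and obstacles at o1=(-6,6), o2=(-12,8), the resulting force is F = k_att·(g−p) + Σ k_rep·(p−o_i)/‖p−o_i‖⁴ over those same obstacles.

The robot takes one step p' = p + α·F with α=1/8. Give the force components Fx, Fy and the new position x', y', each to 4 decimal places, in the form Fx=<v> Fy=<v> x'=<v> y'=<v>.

Fx=23.8402 Fy=1.3935 x'=-6.0200 y'=4.1742

F_att = 3/2·(g−p) = 3/2·(16,1) = (24.0000,1.5000)
o1: d²=13 ≤ ρ²=23; F_rep = 9·(-3,-2)/13² = (-0.1598,-0.1065)
o2: d²=25 > ρ²=23 → inactive
F = F_att + ΣF_rep = (23.8402,1.3935)
p' = p + 1/8·F = (-6.0200,4.1742)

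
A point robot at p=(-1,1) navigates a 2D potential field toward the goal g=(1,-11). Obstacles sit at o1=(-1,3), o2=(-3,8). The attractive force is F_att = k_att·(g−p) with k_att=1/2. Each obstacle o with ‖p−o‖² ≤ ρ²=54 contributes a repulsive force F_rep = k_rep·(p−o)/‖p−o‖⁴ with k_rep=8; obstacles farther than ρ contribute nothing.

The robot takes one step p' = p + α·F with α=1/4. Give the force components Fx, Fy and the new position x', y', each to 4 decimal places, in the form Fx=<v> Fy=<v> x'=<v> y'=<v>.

Fx=1.0057 Fy=-7.0199 x'=-0.7486 y'=-0.7550

F_att = 1/2·(g−p) = 1/2·(2,-12) = (1.0000,-6.0000)
o1: d²=4 ≤ ρ²=54; F_rep = 8·(0,-2)/4² = (0.0000,-1.0000)
o2: d²=53 ≤ ρ²=54; F_rep = 8·(2,-7)/53² = (0.0057,-0.0199)
F = F_att + ΣF_rep = (1.0057,-7.0199)
p' = p + 1/4·F = (-0.7486,-0.7550)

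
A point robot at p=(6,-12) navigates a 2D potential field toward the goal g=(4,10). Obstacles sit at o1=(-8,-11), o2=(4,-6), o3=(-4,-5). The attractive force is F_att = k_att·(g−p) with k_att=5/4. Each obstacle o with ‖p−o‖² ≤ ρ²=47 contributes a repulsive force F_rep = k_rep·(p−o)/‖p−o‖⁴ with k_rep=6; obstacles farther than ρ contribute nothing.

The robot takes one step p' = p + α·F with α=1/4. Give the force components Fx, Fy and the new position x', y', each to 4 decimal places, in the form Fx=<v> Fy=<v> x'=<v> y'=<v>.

Fx=-2.4925 Fy=27.4775 x'=5.3769 y'=-5.1306

F_att = 5/4·(g−p) = 5/4·(-2,22) = (-2.5000,27.5000)
o1: d²=197 > ρ²=47 → inactive
o2: d²=40 ≤ ρ²=47; F_rep = 6·(2,-6)/40² = (0.0075,-0.0225)
o3: d²=149 > ρ²=47 → inactive
F = F_att + ΣF_rep = (-2.4925,27.4775)
p' = p + 1/4·F = (5.3769,-5.1306)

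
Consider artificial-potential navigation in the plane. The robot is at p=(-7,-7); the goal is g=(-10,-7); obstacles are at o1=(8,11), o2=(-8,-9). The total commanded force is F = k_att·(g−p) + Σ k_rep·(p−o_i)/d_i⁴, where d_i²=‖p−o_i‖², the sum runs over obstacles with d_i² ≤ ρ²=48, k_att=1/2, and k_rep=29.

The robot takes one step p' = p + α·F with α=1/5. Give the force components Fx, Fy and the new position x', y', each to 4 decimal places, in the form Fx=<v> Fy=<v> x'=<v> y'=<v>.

F_att = 1/2·(g−p) = 1/2·(-3,0) = (-1.5000,0.0000)
o1: d²=549 > ρ²=48 → inactive
o2: d²=5 ≤ ρ²=48; F_rep = 29·(1,2)/5² = (1.1600,2.3200)
F = F_att + ΣF_rep = (-0.3400,2.3200)
p' = p + 1/5·F = (-7.0680,-6.5360)

Fx=-0.3400 Fy=2.3200 x'=-7.0680 y'=-6.5360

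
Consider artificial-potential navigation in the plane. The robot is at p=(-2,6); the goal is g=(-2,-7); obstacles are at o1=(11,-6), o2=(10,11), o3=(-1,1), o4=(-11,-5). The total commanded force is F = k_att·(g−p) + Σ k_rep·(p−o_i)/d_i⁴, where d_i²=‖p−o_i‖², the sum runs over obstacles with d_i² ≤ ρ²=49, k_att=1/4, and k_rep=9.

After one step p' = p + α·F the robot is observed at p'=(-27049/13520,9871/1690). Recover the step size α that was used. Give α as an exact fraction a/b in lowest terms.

α = 1/20

F_att = 1/4·(g−p) = 1/4·(0,-13) = (0.0000,-3.2500)
o1: d²=313 > ρ²=49 → inactive
o2: d²=169 > ρ²=49 → inactive
o3: d²=26 ≤ ρ²=49; F_rep = 9·(-1,5)/26² = (-0.0133,0.0666)
o4: d²=202 > ρ²=49 → inactive
F = F_att + ΣF_rep = (-0.0133,-3.1834)
Δp = p'−p = (-0.0007,-0.1592); α = Δx/Fx = (-9/13520) / (-9/676) = 1/20
check: Δy/Fy = (-269/1690) / (-538/169) = 1/20 ✓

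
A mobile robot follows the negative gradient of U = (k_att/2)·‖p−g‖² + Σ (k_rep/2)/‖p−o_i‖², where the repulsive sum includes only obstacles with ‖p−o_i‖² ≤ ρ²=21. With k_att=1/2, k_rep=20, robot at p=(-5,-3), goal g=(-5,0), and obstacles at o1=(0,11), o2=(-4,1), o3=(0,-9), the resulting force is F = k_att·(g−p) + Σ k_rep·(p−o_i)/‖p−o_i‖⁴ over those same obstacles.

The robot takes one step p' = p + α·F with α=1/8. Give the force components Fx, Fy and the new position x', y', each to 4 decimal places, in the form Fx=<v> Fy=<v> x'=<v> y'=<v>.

F_att = 1/2·(g−p) = 1/2·(0,3) = (0.0000,1.5000)
o1: d²=221 > ρ²=21 → inactive
o2: d²=17 ≤ ρ²=21; F_rep = 20·(-1,-4)/17² = (-0.0692,-0.2768)
o3: d²=61 > ρ²=21 → inactive
F = F_att + ΣF_rep = (-0.0692,1.2232)
p' = p + 1/8·F = (-5.0087,-2.8471)

Fx=-0.0692 Fy=1.2232 x'=-5.0087 y'=-2.8471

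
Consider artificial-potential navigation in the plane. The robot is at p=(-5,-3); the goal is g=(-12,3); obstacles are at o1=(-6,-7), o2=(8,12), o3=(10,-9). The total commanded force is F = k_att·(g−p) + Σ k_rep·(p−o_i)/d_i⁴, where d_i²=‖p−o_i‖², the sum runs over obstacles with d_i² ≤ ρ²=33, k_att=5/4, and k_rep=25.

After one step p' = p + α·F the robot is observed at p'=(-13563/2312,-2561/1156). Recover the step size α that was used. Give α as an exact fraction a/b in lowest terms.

α = 1/10

F_att = 5/4·(g−p) = 5/4·(-7,6) = (-8.7500,7.5000)
o1: d²=17 ≤ ρ²=33; F_rep = 25·(1,4)/17² = (0.0865,0.3460)
o2: d²=394 > ρ²=33 → inactive
o3: d²=261 > ρ²=33 → inactive
F = F_att + ΣF_rep = (-8.6635,7.8460)
Δp = p'−p = (-0.8663,0.7846); α = Δx/Fx = (-2003/2312) / (-10015/1156) = 1/10
check: Δy/Fy = (907/1156) / (4535/578) = 1/10 ✓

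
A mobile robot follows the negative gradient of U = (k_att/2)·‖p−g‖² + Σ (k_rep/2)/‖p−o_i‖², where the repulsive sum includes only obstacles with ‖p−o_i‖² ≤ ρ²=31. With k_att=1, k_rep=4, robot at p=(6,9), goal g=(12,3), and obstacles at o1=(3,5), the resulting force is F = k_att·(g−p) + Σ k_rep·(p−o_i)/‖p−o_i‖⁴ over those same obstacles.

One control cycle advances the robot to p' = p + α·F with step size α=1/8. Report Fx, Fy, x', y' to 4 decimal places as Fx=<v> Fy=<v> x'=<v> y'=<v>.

F_att = 1·(g−p) = 1·(6,-6) = (6.0000,-6.0000)
o1: d²=25 ≤ ρ²=31; F_rep = 4·(3,4)/25² = (0.0192,0.0256)
F = F_att + ΣF_rep = (6.0192,-5.9744)
p' = p + 1/8·F = (6.7524,8.2532)

Fx=6.0192 Fy=-5.9744 x'=6.7524 y'=8.2532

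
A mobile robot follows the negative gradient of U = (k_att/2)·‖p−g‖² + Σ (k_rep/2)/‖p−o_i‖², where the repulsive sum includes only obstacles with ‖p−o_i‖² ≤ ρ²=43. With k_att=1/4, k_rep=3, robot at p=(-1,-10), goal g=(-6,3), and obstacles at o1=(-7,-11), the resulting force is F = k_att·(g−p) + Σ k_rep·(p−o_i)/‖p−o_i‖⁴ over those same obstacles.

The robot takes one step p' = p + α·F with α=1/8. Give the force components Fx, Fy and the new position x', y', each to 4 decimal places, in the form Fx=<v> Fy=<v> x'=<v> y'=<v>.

Fx=-1.2369 Fy=3.2522 x'=-1.1546 y'=-9.5935

F_att = 1/4·(g−p) = 1/4·(-5,13) = (-1.2500,3.2500)
o1: d²=37 ≤ ρ²=43; F_rep = 3·(6,1)/37² = (0.0131,0.0022)
F = F_att + ΣF_rep = (-1.2369,3.2522)
p' = p + 1/8·F = (-1.1546,-9.5935)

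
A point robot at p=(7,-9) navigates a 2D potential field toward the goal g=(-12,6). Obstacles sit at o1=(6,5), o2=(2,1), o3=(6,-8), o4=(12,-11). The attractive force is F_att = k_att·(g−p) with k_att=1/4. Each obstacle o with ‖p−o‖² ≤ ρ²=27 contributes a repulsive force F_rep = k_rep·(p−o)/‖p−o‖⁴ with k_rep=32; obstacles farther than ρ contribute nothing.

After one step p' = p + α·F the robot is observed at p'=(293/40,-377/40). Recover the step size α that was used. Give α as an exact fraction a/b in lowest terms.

F_att = 1/4·(g−p) = 1/4·(-19,15) = (-4.7500,3.7500)
o1: d²=197 > ρ²=27 → inactive
o2: d²=125 > ρ²=27 → inactive
o3: d²=2 ≤ ρ²=27; F_rep = 32·(1,-1)/2² = (8.0000,-8.0000)
o4: d²=29 > ρ²=27 → inactive
F = F_att + ΣF_rep = (3.2500,-4.2500)
Δp = p'−p = (0.3250,-0.4250); α = Δx/Fx = (13/40) / (13/4) = 1/10
check: Δy/Fy = (-17/40) / (-17/4) = 1/10 ✓

α = 1/10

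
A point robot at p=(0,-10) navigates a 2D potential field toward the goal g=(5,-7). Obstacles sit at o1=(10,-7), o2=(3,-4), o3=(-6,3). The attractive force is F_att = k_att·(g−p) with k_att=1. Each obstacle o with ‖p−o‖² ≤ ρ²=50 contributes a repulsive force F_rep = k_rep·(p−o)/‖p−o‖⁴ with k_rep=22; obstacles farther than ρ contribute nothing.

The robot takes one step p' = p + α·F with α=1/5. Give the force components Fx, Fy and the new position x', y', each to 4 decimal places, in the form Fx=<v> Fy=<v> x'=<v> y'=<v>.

Fx=4.9674 Fy=2.9348 x'=0.9935 y'=-9.4130

F_att = 1·(g−p) = 1·(5,3) = (5.0000,3.0000)
o1: d²=109 > ρ²=50 → inactive
o2: d²=45 ≤ ρ²=50; F_rep = 22·(-3,-6)/45² = (-0.0326,-0.0652)
o3: d²=205 > ρ²=50 → inactive
F = F_att + ΣF_rep = (4.9674,2.9348)
p' = p + 1/5·F = (0.9935,-9.4130)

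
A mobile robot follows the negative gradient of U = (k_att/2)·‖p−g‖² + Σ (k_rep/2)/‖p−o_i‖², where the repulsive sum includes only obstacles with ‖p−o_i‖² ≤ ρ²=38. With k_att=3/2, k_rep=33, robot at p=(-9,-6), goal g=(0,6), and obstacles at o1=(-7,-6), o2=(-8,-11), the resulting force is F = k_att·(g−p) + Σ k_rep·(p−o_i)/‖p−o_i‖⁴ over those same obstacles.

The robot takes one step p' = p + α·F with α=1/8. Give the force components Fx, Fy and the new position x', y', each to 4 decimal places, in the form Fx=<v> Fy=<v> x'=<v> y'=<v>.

F_att = 3/2·(g−p) = 3/2·(9,12) = (13.5000,18.0000)
o1: d²=4 ≤ ρ²=38; F_rep = 33·(-2,0)/4² = (-4.1250,0.0000)
o2: d²=26 ≤ ρ²=38; F_rep = 33·(-1,5)/26² = (-0.0488,0.2441)
F = F_att + ΣF_rep = (9.3262,18.2441)
p' = p + 1/8·F = (-7.8342,-3.7195)

Fx=9.3262 Fy=18.2441 x'=-7.8342 y'=-3.7195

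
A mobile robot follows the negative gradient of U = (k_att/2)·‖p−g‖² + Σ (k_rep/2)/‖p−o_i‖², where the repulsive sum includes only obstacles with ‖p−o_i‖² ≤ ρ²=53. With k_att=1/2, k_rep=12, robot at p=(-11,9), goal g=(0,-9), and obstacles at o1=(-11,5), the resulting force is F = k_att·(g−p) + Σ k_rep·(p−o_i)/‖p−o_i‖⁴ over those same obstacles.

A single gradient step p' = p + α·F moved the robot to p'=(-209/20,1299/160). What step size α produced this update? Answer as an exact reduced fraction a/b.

α = 1/10

F_att = 1/2·(g−p) = 1/2·(11,-18) = (5.5000,-9.0000)
o1: d²=16 ≤ ρ²=53; F_rep = 12·(0,4)/16² = (0.0000,0.1875)
F = F_att + ΣF_rep = (5.5000,-8.8125)
Δp = p'−p = (0.5500,-0.8812); α = Δx/Fx = (11/20) / (11/2) = 1/10
check: Δy/Fy = (-141/160) / (-141/16) = 1/10 ✓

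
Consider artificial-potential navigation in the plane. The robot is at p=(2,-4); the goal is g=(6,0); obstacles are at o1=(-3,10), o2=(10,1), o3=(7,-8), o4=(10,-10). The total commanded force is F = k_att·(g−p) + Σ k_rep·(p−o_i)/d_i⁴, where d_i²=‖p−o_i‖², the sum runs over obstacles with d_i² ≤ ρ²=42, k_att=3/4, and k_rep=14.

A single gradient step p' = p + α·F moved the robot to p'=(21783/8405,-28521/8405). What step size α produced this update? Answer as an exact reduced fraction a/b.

α = 1/5

F_att = 3/4·(g−p) = 3/4·(4,4) = (3.0000,3.0000)
o1: d²=221 > ρ²=42 → inactive
o2: d²=89 > ρ²=42 → inactive
o3: d²=41 ≤ ρ²=42; F_rep = 14·(-5,4)/41² = (-0.0416,0.0333)
o4: d²=100 > ρ²=42 → inactive
F = F_att + ΣF_rep = (2.9584,3.0333)
Δp = p'−p = (0.5917,0.6067); α = Δx/Fx = (4973/8405) / (4973/1681) = 1/5
check: Δy/Fy = (5099/8405) / (5099/1681) = 1/5 ✓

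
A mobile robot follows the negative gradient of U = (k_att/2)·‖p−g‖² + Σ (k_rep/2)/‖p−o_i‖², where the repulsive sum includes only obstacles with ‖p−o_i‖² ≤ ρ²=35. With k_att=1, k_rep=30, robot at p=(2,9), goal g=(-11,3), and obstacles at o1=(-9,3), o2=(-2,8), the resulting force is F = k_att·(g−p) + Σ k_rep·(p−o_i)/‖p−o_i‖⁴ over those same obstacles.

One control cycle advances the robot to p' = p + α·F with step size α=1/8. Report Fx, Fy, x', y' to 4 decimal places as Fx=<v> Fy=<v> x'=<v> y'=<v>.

Fx=-12.5848 Fy=-5.8962 x'=0.4269 y'=8.2630

F_att = 1·(g−p) = 1·(-13,-6) = (-13.0000,-6.0000)
o1: d²=157 > ρ²=35 → inactive
o2: d²=17 ≤ ρ²=35; F_rep = 30·(4,1)/17² = (0.4152,0.1038)
F = F_att + ΣF_rep = (-12.5848,-5.8962)
p' = p + 1/8·F = (0.4269,8.2630)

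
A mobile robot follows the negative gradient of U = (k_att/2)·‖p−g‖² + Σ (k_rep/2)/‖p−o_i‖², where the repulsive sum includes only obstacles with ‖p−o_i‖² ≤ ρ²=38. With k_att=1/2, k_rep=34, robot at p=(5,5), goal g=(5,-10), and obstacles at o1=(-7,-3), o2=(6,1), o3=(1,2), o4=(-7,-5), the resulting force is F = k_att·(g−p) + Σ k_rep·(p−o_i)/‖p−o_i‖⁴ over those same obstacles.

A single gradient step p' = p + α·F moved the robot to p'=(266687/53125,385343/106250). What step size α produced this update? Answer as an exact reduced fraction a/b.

α = 1/5

F_att = 1/2·(g−p) = 1/2·(0,-15) = (0.0000,-7.5000)
o1: d²=208 > ρ²=38 → inactive
o2: d²=17 ≤ ρ²=38; F_rep = 34·(-1,4)/17² = (-0.1176,0.4706)
o3: d²=25 ≤ ρ²=38; F_rep = 34·(4,3)/25² = (0.2176,0.1632)
o4: d²=244 > ρ²=38 → inactive
F = F_att + ΣF_rep = (0.1000,-6.8662)
Δp = p'−p = (0.0200,-1.3732); α = Δx/Fx = (1062/53125) / (1062/10625) = 1/5
check: Δy/Fy = (-145907/106250) / (-145907/21250) = 1/5 ✓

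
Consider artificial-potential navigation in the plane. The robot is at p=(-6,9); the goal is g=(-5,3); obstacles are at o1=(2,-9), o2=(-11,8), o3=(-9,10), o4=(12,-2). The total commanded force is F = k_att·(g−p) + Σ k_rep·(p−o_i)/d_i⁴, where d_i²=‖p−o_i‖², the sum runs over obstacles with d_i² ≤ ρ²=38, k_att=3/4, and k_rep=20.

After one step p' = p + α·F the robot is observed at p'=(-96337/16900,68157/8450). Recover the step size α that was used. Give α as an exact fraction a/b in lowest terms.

α = 1/5

F_att = 3/4·(g−p) = 3/4·(1,-6) = (0.7500,-4.5000)
o1: d²=388 > ρ²=38 → inactive
o2: d²=26 ≤ ρ²=38; F_rep = 20·(5,1)/26² = (0.1479,0.0296)
o3: d²=10 ≤ ρ²=38; F_rep = 20·(3,-1)/10² = (0.6000,-0.2000)
o4: d²=445 > ρ²=38 → inactive
F = F_att + ΣF_rep = (1.4979,-4.6704)
Δp = p'−p = (0.2996,-0.9341); α = Δx/Fx = (5063/16900) / (5063/3380) = 1/5
check: Δy/Fy = (-7893/8450) / (-7893/1690) = 1/5 ✓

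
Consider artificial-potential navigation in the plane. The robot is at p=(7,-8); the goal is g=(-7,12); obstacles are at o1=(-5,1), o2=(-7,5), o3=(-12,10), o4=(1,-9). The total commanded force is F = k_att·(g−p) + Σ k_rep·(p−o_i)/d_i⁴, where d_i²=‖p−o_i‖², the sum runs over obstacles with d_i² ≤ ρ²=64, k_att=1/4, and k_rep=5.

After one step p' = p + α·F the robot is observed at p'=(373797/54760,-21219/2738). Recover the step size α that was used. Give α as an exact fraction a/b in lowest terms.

α = 1/20

F_att = 1/4·(g−p) = 1/4·(-14,20) = (-3.5000,5.0000)
o1: d²=225 > ρ²=64 → inactive
o2: d²=365 > ρ²=64 → inactive
o3: d²=685 > ρ²=64 → inactive
o4: d²=37 ≤ ρ²=64; F_rep = 5·(6,1)/37² = (0.0219,0.0037)
F = F_att + ΣF_rep = (-3.4781,5.0037)
Δp = p'−p = (-0.1739,0.2502); α = Δx/Fx = (-9523/54760) / (-9523/2738) = 1/20
check: Δy/Fy = (685/2738) / (6850/1369) = 1/20 ✓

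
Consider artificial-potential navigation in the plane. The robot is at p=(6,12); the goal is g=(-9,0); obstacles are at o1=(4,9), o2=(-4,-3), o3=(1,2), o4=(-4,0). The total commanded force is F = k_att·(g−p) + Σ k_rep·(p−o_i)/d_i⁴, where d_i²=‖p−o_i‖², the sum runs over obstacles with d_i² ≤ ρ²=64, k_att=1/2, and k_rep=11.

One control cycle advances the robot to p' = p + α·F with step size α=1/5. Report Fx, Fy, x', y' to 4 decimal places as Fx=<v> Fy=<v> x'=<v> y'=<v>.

Fx=-7.3698 Fy=-5.8047 x'=4.5260 y'=10.8391

F_att = 1/2·(g−p) = 1/2·(-15,-12) = (-7.5000,-6.0000)
o1: d²=13 ≤ ρ²=64; F_rep = 11·(2,3)/13² = (0.1302,0.1953)
o2: d²=325 > ρ²=64 → inactive
o3: d²=125 > ρ²=64 → inactive
o4: d²=244 > ρ²=64 → inactive
F = F_att + ΣF_rep = (-7.3698,-5.8047)
p' = p + 1/5·F = (4.5260,10.8391)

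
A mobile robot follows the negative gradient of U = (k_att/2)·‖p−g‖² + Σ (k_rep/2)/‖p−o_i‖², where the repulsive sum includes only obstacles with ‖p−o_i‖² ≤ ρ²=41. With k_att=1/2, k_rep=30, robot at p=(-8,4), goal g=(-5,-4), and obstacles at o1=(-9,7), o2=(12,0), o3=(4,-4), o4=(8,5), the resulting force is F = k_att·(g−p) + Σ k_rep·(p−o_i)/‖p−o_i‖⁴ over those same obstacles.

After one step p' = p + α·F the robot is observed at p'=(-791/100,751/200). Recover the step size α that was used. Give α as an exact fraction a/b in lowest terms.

F_att = 1/2·(g−p) = 1/2·(3,-8) = (1.5000,-4.0000)
o1: d²=10 ≤ ρ²=41; F_rep = 30·(1,-3)/10² = (0.3000,-0.9000)
o2: d²=416 > ρ²=41 → inactive
o3: d²=208 > ρ²=41 → inactive
o4: d²=257 > ρ²=41 → inactive
F = F_att + ΣF_rep = (1.8000,-4.9000)
Δp = p'−p = (0.0900,-0.2450); α = Δx/Fx = (9/100) / (9/5) = 1/20
check: Δy/Fy = (-49/200) / (-49/10) = 1/20 ✓

α = 1/20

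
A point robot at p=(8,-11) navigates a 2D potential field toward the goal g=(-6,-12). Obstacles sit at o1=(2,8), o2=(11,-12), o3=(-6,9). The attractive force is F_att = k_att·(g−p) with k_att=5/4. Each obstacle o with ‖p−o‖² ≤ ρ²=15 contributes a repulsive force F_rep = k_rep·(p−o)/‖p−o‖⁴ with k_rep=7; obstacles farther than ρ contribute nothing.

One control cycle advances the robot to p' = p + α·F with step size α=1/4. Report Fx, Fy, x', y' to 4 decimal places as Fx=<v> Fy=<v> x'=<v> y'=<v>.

Fx=-17.7100 Fy=-1.1800 x'=3.5725 y'=-11.2950

F_att = 5/4·(g−p) = 5/4·(-14,-1) = (-17.5000,-1.2500)
o1: d²=397 > ρ²=15 → inactive
o2: d²=10 ≤ ρ²=15; F_rep = 7·(-3,1)/10² = (-0.2100,0.0700)
o3: d²=596 > ρ²=15 → inactive
F = F_att + ΣF_rep = (-17.7100,-1.1800)
p' = p + 1/4·F = (3.5725,-11.2950)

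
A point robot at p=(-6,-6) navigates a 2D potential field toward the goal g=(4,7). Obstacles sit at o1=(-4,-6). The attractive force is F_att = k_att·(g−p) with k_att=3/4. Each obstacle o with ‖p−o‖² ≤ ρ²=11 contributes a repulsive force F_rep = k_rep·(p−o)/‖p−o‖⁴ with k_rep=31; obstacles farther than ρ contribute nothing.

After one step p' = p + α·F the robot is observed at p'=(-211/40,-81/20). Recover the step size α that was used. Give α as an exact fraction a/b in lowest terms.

F_att = 3/4·(g−p) = 3/4·(10,13) = (7.5000,9.7500)
o1: d²=4 ≤ ρ²=11; F_rep = 31·(-2,0)/4² = (-3.8750,0.0000)
F = F_att + ΣF_rep = (3.6250,9.7500)
Δp = p'−p = (0.7250,1.9500); α = Δx/Fx = (29/40) / (29/8) = 1/5
check: Δy/Fy = (39/20) / (39/4) = 1/5 ✓

α = 1/5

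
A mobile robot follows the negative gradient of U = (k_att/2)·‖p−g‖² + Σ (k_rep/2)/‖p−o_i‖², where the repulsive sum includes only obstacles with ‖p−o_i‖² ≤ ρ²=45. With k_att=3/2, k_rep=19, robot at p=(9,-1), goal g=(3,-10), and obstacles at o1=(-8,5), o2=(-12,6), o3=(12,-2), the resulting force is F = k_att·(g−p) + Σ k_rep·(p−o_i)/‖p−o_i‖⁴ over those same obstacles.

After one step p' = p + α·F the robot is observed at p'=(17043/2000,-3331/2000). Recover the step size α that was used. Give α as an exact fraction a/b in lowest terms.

α = 1/20

F_att = 3/2·(g−p) = 3/2·(-6,-9) = (-9.0000,-13.5000)
o1: d²=325 > ρ²=45 → inactive
o2: d²=490 > ρ²=45 → inactive
o3: d²=10 ≤ ρ²=45; F_rep = 19·(-3,1)/10² = (-0.5700,0.1900)
F = F_att + ΣF_rep = (-9.5700,-13.3100)
Δp = p'−p = (-0.4785,-0.6655); α = Δx/Fx = (-957/2000) / (-957/100) = 1/20
check: Δy/Fy = (-1331/2000) / (-1331/100) = 1/20 ✓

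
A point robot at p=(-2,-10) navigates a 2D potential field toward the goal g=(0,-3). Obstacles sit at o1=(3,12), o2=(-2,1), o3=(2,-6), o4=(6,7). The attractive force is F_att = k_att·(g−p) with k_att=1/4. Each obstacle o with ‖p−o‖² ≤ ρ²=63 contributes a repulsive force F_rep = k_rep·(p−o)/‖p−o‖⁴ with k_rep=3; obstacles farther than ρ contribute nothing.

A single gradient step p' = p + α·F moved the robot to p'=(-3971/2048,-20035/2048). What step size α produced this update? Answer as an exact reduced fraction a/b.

α = 1/8

F_att = 1/4·(g−p) = 1/4·(2,7) = (0.5000,1.7500)
o1: d²=509 > ρ²=63 → inactive
o2: d²=121 > ρ²=63 → inactive
o3: d²=32 ≤ ρ²=63; F_rep = 3·(-4,-4)/32² = (-0.0117,-0.0117)
o4: d²=353 > ρ²=63 → inactive
F = F_att + ΣF_rep = (0.4883,1.7383)
Δp = p'−p = (0.0610,0.2173); α = Δx/Fx = (125/2048) / (125/256) = 1/8
check: Δy/Fy = (445/2048) / (445/256) = 1/8 ✓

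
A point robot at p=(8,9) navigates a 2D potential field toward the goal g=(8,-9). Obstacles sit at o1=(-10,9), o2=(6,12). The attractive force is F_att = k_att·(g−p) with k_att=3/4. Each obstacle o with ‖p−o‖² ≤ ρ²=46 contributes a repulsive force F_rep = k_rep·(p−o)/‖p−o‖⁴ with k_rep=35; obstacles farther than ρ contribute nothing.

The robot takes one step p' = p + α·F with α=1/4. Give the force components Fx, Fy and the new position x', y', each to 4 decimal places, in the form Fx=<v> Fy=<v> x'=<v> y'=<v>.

F_att = 3/4·(g−p) = 3/4·(0,-18) = (0.0000,-13.5000)
o1: d²=324 > ρ²=46 → inactive
o2: d²=13 ≤ ρ²=46; F_rep = 35·(2,-3)/13² = (0.4142,-0.6213)
F = F_att + ΣF_rep = (0.4142,-14.1213)
p' = p + 1/4·F = (8.1036,5.4697)

Fx=0.4142 Fy=-14.1213 x'=8.1036 y'=5.4697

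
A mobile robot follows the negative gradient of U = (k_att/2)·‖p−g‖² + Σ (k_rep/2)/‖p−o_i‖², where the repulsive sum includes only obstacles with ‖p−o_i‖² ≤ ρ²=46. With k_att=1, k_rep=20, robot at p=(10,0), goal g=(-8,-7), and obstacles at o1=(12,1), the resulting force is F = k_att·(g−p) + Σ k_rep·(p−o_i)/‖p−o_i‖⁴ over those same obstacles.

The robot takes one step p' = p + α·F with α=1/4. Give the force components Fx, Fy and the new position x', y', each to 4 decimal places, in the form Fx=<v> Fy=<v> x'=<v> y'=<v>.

Fx=-19.6000 Fy=-7.8000 x'=5.1000 y'=-1.9500

F_att = 1·(g−p) = 1·(-18,-7) = (-18.0000,-7.0000)
o1: d²=5 ≤ ρ²=46; F_rep = 20·(-2,-1)/5² = (-1.6000,-0.8000)
F = F_att + ΣF_rep = (-19.6000,-7.8000)
p' = p + 1/4·F = (5.1000,-1.9500)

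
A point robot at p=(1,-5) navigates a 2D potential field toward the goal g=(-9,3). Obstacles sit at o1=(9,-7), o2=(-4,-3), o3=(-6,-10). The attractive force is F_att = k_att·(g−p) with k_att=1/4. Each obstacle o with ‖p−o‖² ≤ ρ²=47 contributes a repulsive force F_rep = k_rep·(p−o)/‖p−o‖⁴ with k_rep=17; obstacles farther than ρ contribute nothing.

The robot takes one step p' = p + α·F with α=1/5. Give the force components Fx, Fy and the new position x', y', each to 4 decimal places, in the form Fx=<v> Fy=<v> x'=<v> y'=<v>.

Fx=-2.3989 Fy=1.9596 x'=0.5202 y'=-4.6081

F_att = 1/4·(g−p) = 1/4·(-10,8) = (-2.5000,2.0000)
o1: d²=68 > ρ²=47 → inactive
o2: d²=29 ≤ ρ²=47; F_rep = 17·(5,-2)/29² = (0.1011,-0.0404)
o3: d²=74 > ρ²=47 → inactive
F = F_att + ΣF_rep = (-2.3989,1.9596)
p' = p + 1/5·F = (0.5202,-4.6081)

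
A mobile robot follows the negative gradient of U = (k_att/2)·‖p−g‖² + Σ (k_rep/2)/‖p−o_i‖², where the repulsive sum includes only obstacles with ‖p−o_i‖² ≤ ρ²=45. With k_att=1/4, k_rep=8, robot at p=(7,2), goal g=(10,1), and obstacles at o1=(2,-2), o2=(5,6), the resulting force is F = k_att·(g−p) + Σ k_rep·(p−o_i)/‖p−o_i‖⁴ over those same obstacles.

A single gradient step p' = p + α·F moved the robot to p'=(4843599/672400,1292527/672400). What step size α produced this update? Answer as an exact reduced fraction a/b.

F_att = 1/4·(g−p) = 1/4·(3,-1) = (0.7500,-0.2500)
o1: d²=41 ≤ ρ²=45; F_rep = 8·(5,4)/41² = (0.0238,0.0190)
o2: d²=20 ≤ ρ²=45; F_rep = 8·(2,-4)/20² = (0.0400,-0.0800)
F = F_att + ΣF_rep = (0.8138,-0.3110)
Δp = p'−p = (0.2034,-0.0777); α = Δx/Fx = (136799/672400) / (136799/168100) = 1/4
check: Δy/Fy = (-52273/672400) / (-52273/168100) = 1/4 ✓

α = 1/4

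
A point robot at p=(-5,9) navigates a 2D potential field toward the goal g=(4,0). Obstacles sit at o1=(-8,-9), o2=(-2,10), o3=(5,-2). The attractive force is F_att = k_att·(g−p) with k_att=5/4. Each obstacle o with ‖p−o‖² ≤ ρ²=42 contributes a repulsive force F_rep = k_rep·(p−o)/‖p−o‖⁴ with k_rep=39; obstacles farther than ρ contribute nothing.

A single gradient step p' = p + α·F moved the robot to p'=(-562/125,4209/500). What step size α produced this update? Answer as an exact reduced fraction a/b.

F_att = 5/4·(g−p) = 5/4·(9,-9) = (11.2500,-11.2500)
o1: d²=333 > ρ²=42 → inactive
o2: d²=10 ≤ ρ²=42; F_rep = 39·(-3,-1)/10² = (-1.1700,-0.3900)
o3: d²=221 > ρ²=42 → inactive
F = F_att + ΣF_rep = (10.0800,-11.6400)
Δp = p'−p = (0.5040,-0.5820); α = Δx/Fx = (63/125) / (252/25) = 1/20
check: Δy/Fy = (-291/500) / (-291/25) = 1/20 ✓

α = 1/20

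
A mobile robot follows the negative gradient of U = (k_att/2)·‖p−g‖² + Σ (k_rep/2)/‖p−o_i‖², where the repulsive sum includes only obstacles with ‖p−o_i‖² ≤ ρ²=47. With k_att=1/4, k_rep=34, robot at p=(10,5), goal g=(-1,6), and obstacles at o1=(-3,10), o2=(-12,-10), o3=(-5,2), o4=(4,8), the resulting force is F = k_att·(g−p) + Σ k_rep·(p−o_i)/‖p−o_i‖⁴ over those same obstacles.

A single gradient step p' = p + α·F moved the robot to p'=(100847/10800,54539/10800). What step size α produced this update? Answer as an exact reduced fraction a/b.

F_att = 1/4·(g−p) = 1/4·(-11,1) = (-2.7500,0.2500)
o1: d²=194 > ρ²=47 → inactive
o2: d²=709 > ρ²=47 → inactive
o3: d²=234 > ρ²=47 → inactive
o4: d²=45 ≤ ρ²=47; F_rep = 34·(6,-3)/45² = (0.1007,-0.0504)
F = F_att + ΣF_rep = (-2.6493,0.1996)
Δp = p'−p = (-0.6623,0.0499); α = Δx/Fx = (-7153/10800) / (-7153/2700) = 1/4
check: Δy/Fy = (539/10800) / (539/2700) = 1/4 ✓

α = 1/4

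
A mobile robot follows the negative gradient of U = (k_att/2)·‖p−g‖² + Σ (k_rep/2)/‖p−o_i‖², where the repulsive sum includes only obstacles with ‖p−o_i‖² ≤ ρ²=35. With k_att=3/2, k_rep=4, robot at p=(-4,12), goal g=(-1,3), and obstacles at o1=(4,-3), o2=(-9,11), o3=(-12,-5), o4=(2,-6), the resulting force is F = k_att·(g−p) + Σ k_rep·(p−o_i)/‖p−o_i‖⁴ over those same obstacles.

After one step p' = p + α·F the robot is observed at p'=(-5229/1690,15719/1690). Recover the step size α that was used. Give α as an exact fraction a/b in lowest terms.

F_att = 3/2·(g−p) = 3/2·(3,-9) = (4.5000,-13.5000)
o1: d²=289 > ρ²=35 → inactive
o2: d²=26 ≤ ρ²=35; F_rep = 4·(5,1)/26² = (0.0296,0.0059)
o3: d²=353 > ρ²=35 → inactive
o4: d²=360 > ρ²=35 → inactive
F = F_att + ΣF_rep = (4.5296,-13.4941)
Δp = p'−p = (0.9059,-2.6988); α = Δx/Fx = (1531/1690) / (1531/338) = 1/5
check: Δy/Fy = (-4561/1690) / (-4561/338) = 1/5 ✓

α = 1/5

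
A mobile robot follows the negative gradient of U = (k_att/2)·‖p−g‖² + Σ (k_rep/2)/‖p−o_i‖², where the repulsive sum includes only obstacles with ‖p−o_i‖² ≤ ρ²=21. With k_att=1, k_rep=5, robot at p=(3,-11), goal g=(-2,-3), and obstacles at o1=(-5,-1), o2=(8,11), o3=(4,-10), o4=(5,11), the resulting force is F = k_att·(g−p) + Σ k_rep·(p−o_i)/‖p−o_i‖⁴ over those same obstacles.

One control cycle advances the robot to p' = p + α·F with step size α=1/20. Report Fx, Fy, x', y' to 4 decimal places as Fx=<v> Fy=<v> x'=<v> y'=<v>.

F_att = 1·(g−p) = 1·(-5,8) = (-5.0000,8.0000)
o1: d²=164 > ρ²=21 → inactive
o2: d²=509 > ρ²=21 → inactive
o3: d²=2 ≤ ρ²=21; F_rep = 5·(-1,-1)/2² = (-1.2500,-1.2500)
o4: d²=488 > ρ²=21 → inactive
F = F_att + ΣF_rep = (-6.2500,6.7500)
p' = p + 1/20·F = (2.6875,-10.6625)

Fx=-6.2500 Fy=6.7500 x'=2.6875 y'=-10.6625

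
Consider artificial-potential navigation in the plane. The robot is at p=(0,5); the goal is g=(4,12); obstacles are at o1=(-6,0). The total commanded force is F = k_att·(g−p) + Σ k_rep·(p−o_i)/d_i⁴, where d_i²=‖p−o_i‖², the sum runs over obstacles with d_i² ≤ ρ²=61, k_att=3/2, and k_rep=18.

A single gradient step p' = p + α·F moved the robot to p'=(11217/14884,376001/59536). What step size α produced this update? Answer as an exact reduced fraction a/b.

F_att = 3/2·(g−p) = 3/2·(4,7) = (6.0000,10.5000)
o1: d²=61 ≤ ρ²=61; F_rep = 18·(6,5)/61² = (0.0290,0.0242)
F = F_att + ΣF_rep = (6.0290,10.5242)
Δp = p'−p = (0.7536,1.3155); α = Δx/Fx = (11217/14884) / (22434/3721) = 1/8
check: Δy/Fy = (78321/59536) / (78321/7442) = 1/8 ✓

α = 1/8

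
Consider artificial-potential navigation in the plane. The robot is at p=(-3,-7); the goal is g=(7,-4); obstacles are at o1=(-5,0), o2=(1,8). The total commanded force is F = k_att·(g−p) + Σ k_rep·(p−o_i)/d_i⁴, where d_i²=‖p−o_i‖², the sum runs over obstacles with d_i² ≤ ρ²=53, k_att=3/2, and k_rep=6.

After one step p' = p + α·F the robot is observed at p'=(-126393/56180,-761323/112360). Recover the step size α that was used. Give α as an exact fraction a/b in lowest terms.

F_att = 3/2·(g−p) = 3/2·(10,3) = (15.0000,4.5000)
o1: d²=53 ≤ ρ²=53; F_rep = 6·(2,-7)/53² = (0.0043,-0.0150)
o2: d²=241 > ρ²=53 → inactive
F = F_att + ΣF_rep = (15.0043,4.4850)
Δp = p'−p = (0.7502,0.2243); α = Δx/Fx = (42147/56180) / (42147/2809) = 1/20
check: Δy/Fy = (25197/112360) / (25197/5618) = 1/20 ✓

α = 1/20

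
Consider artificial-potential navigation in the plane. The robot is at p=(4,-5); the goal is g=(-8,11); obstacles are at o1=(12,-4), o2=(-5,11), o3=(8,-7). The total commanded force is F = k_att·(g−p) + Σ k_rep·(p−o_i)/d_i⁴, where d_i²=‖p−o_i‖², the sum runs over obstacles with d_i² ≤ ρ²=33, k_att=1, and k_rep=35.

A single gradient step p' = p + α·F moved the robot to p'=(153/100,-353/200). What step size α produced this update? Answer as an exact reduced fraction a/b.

α = 1/5

F_att = 1·(g−p) = 1·(-12,16) = (-12.0000,16.0000)
o1: d²=65 > ρ²=33 → inactive
o2: d²=337 > ρ²=33 → inactive
o3: d²=20 ≤ ρ²=33; F_rep = 35·(-4,2)/20² = (-0.3500,0.1750)
F = F_att + ΣF_rep = (-12.3500,16.1750)
Δp = p'−p = (-2.4700,3.2350); α = Δx/Fx = (-247/100) / (-247/20) = 1/5
check: Δy/Fy = (647/200) / (647/40) = 1/5 ✓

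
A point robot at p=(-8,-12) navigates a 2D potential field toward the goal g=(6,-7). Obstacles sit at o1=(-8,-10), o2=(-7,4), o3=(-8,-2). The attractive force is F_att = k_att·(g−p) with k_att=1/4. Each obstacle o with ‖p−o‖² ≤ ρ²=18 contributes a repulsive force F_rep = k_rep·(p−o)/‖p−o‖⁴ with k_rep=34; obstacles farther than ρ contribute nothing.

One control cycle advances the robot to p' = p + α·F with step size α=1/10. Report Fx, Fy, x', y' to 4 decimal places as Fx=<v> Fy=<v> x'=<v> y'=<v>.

Fx=3.5000 Fy=-3.0000 x'=-7.6500 y'=-12.3000

F_att = 1/4·(g−p) = 1/4·(14,5) = (3.5000,1.2500)
o1: d²=4 ≤ ρ²=18; F_rep = 34·(0,-2)/4² = (0.0000,-4.2500)
o2: d²=257 > ρ²=18 → inactive
o3: d²=100 > ρ²=18 → inactive
F = F_att + ΣF_rep = (3.5000,-3.0000)
p' = p + 1/10·F = (-7.6500,-12.3000)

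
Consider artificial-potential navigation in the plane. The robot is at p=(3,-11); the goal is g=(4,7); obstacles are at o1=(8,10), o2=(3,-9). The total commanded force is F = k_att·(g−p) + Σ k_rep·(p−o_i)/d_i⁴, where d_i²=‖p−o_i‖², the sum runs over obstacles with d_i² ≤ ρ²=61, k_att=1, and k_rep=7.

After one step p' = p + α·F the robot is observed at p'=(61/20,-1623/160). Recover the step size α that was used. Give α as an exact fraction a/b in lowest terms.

F_att = 1·(g−p) = 1·(1,18) = (1.0000,18.0000)
o1: d²=466 > ρ²=61 → inactive
o2: d²=4 ≤ ρ²=61; F_rep = 7·(0,-2)/4² = (0.0000,-0.8750)
F = F_att + ΣF_rep = (1.0000,17.1250)
Δp = p'−p = (0.0500,0.8562); α = Δx/Fx = (1/20) / (1) = 1/20
check: Δy/Fy = (137/160) / (137/8) = 1/20 ✓

α = 1/20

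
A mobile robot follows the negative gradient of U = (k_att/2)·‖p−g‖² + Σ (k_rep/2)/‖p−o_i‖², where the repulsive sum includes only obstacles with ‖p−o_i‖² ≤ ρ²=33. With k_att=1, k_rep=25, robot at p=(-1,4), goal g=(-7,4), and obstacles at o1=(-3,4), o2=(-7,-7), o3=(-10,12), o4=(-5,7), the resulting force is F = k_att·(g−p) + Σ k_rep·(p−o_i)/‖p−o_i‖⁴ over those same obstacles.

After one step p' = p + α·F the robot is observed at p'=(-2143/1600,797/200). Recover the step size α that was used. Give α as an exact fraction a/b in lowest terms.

α = 1/8

F_att = 1·(g−p) = 1·(-6,0) = (-6.0000,0.0000)
o1: d²=4 ≤ ρ²=33; F_rep = 25·(2,0)/4² = (3.1250,0.0000)
o2: d²=157 > ρ²=33 → inactive
o3: d²=145 > ρ²=33 → inactive
o4: d²=25 ≤ ρ²=33; F_rep = 25·(4,-3)/25² = (0.1600,-0.1200)
F = F_att + ΣF_rep = (-2.7150,-0.1200)
Δp = p'−p = (-0.3394,-0.0150); α = Δx/Fx = (-543/1600) / (-543/200) = 1/8
check: Δy/Fy = (-3/200) / (-3/25) = 1/8 ✓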